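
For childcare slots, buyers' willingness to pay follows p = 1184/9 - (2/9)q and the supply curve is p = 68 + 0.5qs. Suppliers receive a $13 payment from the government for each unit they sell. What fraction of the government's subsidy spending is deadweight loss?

Pre-subsidy: 1184/9 - (2/9)q = 68 + 0.5q gives q* = 88 and p* = 112.
With the subsidy, sellers receive ps = pb + 13 for each unit, where pb is the price buyers pay.
On the curves, pb = 1184/9 - (2/9)q and ps = 68 + 0.5q; the wedge ps − pb = 13 gives 68 + 0.5q − (1184/9 - (2/9)q) = 13, so q' = 106.
Then pb = 1184/9 − (2/9)·106 = 108 and ps = 68 + 0.5·106 = 121.
ΔCS = ½(88 + 106)(112 − 108) = 388; ΔPS = ½(88 + 106)(121 − 112) = 873.
Government spending = 13 × 106 = 1378.
DWL = ½ × 13 × (106 − 88) = 117; fraction = 117 / 1378 = 9/106.

DWL / government spending = 9/106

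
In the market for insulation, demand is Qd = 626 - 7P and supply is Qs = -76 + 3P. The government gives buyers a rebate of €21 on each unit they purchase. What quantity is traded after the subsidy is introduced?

Q' = 178.7

Pre-subsidy: 626 - 7P = -76 + 3P gives P* = 70.2, Q* = 134.6.
With the rebate, buyers effectively pay Pb = Ps − 21, where Ps is the price sellers receive.
Demand in terms of Ps becomes Qd = 626 − 7(Ps − 21) = 773 - 7Ps. Setting this equal to supply: 773 - 7Ps = -76 + 3Ps, so Ps = 84.9.
Buyers pay Pb = 84.9 − 21 = 63.9; Q' = -76 + 3·84.9 = 178.7.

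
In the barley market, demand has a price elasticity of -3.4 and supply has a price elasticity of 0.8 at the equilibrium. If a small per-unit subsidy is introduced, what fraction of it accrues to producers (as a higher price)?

For a small subsidy around the equilibrium, the benefit split depends on the relative slopes, which at a point are proportional to the elasticities.
Buyer share = εs/(εs + |εd|) = 0.8/(0.8 + 3.4) = 4/21; seller share = |εd|/(εs + |εd|) = 17/21.
So producers capture 17/21 of the subsidy.

Producer share = 17/21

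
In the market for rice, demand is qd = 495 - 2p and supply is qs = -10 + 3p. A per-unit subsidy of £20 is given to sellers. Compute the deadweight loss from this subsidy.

Deadweight loss = £240

Pre-subsidy: 495 - 2p = -10 + 3p gives p* = 101, q* = 293.
With the subsidy, sellers receive ps = pb + 20 for each unit, where pb is the price buyers pay.
Supply in terms of pb becomes qs = -10 + 3(pb + 20) = 50 + 3pb. Setting this equal to demand: 495 - 2pb = 50 + 3pb, so pb = 89.
Sellers receive ps = 89 + 20 = 109; q' = 495 − 2·89 = 317.
The subsidy expands output by 317 − 293 = 24 past the efficient level; on those units the gap between marginal cost and willingness to pay runs from 0 up to 20.
DWL = ½ × 20 × 24 = 240.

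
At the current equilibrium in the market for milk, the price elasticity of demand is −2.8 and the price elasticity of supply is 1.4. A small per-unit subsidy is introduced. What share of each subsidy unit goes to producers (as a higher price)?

For a small subsidy around the equilibrium, the benefit split depends on the relative slopes, which at a point are proportional to the elasticities.
Buyer share = εs/(εs + |εd|) = 1.4/(1.4 + 2.8) = 1/3; seller share = |εd|/(εs + |εd|) = 2/3.
So producers capture 2/3 of the subsidy.

Producer share = 2/3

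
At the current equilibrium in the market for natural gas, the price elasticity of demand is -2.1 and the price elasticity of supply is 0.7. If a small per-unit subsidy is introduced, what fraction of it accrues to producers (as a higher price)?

For a small subsidy around the equilibrium, the benefit split depends on the relative slopes, which at a point are proportional to the elasticities.
Buyer share = εs/(εs + |εd|) = 0.7/(0.7 + 2.1) = 0.25; seller share = |εd|/(εs + |εd|) = 0.75.
So producers capture 0.75 of the subsidy.

Producer share = 0.75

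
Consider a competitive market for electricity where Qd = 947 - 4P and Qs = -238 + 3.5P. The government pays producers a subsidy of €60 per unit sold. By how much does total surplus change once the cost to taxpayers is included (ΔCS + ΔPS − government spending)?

Net change in total surplus = -€3360

Pre-subsidy: 947 - 4P = -238 + 3.5P gives P* = 158, Q* = 315.
With the subsidy, sellers receive Ps = Pb + 60 for each unit, where Pb is the price buyers pay.
Supply in terms of Pb becomes Qs = -238 + 3.5(Pb + 60) = -28 + 3.5Pb. Setting this equal to demand: 947 - 4Pb = -28 + 3.5Pb, so Pb = 130.
Sellers receive Ps = 130 + 60 = 190; Q' = 947 − 4·130 = 427.
ΔCS = ½(315 + 427)(158 − 130) = 10388; ΔPS = ½(315 + 427)(190 − 158) = 11872.
Government spending = 60 × 427 = 25620.
Net change = 10388 + 11872 − 25620 = -3360. The loss equals the DWL triangle ½·60·112.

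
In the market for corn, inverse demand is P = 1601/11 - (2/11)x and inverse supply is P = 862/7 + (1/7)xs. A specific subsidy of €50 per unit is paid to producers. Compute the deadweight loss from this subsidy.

Deadweight loss = €3850

Pre-subsidy: 1601/11 - (2/11)x = 862/7 + (1/7)x gives x* = 69 and P* = 133.
With the subsidy, sellers receive Ps = Pb + 50 for each unit, where Pb is the price buyers pay.
On the curves, Pb = 1601/11 - (2/11)x and Ps = 862/7 + (1/7)x; the wedge Ps − Pb = 50 gives 862/7 + (1/7)x − (1601/11 - (2/11)x) = 50, so x' = 223.
Then Pb = 1601/11 − (2/11)·223 = 105 and Ps = 862/7 + (1/7)·223 = 155.
The subsidy expands output by 223 − 69 = 154 past the efficient level; on those units the gap between marginal cost and willingness to pay runs from 0 up to 50.
DWL = ½ × 50 × 154 = 3850.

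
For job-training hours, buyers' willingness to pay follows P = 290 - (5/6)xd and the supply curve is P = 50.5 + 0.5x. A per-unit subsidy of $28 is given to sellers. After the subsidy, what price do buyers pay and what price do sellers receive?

Pre-subsidy: 290 - (5/6)x = 50.5 + 0.5x gives x* = 179.625 and P* = 140.3125.
With the subsidy, sellers receive Ps = Pb + 28 for each unit, where Pb is the price buyers pay.
On the curves, Pb = 290 - (5/6)x and Ps = 50.5 + 0.5x; the wedge Ps − Pb = 28 gives 50.5 + 0.5x − (290 - (5/6)x) = 28, so x' = 200.625.
Then Pb = 290 − (5/6)·200.625 = 122.8125 and Ps = 50.5 + 0.5·200.625 = 150.8125.

Buyers pay $122.8125; sellers receive $150.8125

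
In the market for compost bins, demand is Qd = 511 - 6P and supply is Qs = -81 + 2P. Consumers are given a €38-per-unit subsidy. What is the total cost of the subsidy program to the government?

Government cost = €4712

Pre-subsidy: 511 - 6P = -81 + 2P gives P* = 74, Q* = 67.
With the rebate, buyers effectively pay Pb = Ps − 38, where Ps is the price sellers receive.
Demand in terms of Ps becomes Qd = 511 − 6(Ps − 38) = 739 - 6Ps. Setting this equal to supply: 739 - 6Ps = -81 + 2Ps, so Ps = 102.5.
Buyers pay Pb = 102.5 − 38 = 64.5; Q' = -81 + 2·102.5 = 124.
Government outlay = subsidy × quantity = 38 × 124 = 4712.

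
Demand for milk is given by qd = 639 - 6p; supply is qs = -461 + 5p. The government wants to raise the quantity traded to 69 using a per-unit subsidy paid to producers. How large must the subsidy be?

At q = 69, invert demand for the buyer price: pb = (639 − 69)/6 = 95; invert supply for the seller price: ps = (69 − (-461))/5 = 106.
The subsidy must fill the gap: s = ps − pb = 106 − 95 = 11.

Required subsidy s = 11 per unit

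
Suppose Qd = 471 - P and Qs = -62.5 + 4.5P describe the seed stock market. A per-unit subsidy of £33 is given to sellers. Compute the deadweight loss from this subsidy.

Deadweight loss = £445.5

Pre-subsidy: 471 - P = -62.5 + 4.5P gives P* = 97, Q* = 374.
With the subsidy, sellers receive Ps = Pb + 33 for each unit, where Pb is the price buyers pay.
Supply in terms of Pb becomes Qs = -62.5 + 4.5(Pb + 33) = 86 + 4.5Pb. Setting this equal to demand: 471 - Pb = 86 + 4.5Pb, so Pb = 70.
Sellers receive Ps = 70 + 33 = 103; Q' = 471 − 1·70 = 401.
The subsidy expands output by 401 − 374 = 27 past the efficient level; on those units the gap between marginal cost and willingness to pay runs from 0 up to 33.
DWL = ½ × 33 × 27 = 445.5.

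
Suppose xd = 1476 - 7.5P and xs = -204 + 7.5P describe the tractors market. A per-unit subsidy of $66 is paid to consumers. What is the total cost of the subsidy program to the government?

Pre-subsidy: 1476 - 7.5P = -204 + 7.5P gives P* = 112, x* = 636.
With the rebate, buyers effectively pay Pb = Ps − 66, where Ps is the price sellers receive.
Demand in terms of Ps becomes xd = 1476 − 7.5(Ps − 66) = 1971 - 7.5Ps. Setting this equal to supply: 1971 - 7.5Ps = -204 + 7.5Ps, so Ps = 145.
Buyers pay Pb = 145 − 66 = 79; x' = -204 + 7.5·145 = 883.5.
Government outlay = subsidy × quantity = 66 × 883.5 = 58311.

Government cost = $58311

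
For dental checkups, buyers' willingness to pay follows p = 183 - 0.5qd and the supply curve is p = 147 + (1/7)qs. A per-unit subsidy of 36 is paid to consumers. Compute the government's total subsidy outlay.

Pre-subsidy: 183 - 0.5q = 147 + (1/7)q gives q* = 56 and p* = 155.
With the rebate, buyers effectively pay pb = ps − 36, where ps is the price sellers receive.
On the curves, pb = 183 - 0.5q and ps = 147 + (1/7)q; the wedge ps − pb = 36 gives 147 + (1/7)q − (183 - 0.5q) = 36, so q' = 112.
Then pb = 183 − 0.5·112 = 127 and ps = 147 + (1/7)·112 = 163.
Government outlay = subsidy × quantity = 36 × 112 = 4032.

Government cost = 4032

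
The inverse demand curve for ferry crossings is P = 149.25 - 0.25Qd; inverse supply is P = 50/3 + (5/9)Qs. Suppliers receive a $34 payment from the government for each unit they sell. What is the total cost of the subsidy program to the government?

Government cost = 203898/29

Pre-subsidy: 149.25 - 0.25Q = 50/3 + (5/9)Q gives Q* = 4773/29 and P* = 3135/29.
With the subsidy, sellers receive Ps = Pb + 34 for each unit, where Pb is the price buyers pay.
On the curves, Pb = 149.25 - 0.25Q and Ps = 50/3 + (5/9)Q; the wedge Ps − Pb = 34 gives 50/3 + (5/9)Q − (149.25 - 0.25Q) = 34, so Q' = 5997/29.
Then Pb = 149.25 − 0.25·(5997/29) = 2829/29 and Ps = 50/3 + (5/9)·(5997/29) = 3815/29.
Government outlay = subsidy × quantity = 34 × 5997/29 = 203898/29.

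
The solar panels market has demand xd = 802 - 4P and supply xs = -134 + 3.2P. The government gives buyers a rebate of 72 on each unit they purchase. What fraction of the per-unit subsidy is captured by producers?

Producer share = 5/9

Pre-subsidy: 802 - 4P = -134 + 3.2P gives P* = 130, x* = 282.
With the rebate, buyers effectively pay Pb = Ps − 72, where Ps is the price sellers receive.
Demand in terms of Ps becomes xd = 802 − 4(Ps − 72) = 1090 - 4Ps. Setting this equal to supply: 1090 - 4Ps = -134 + 3.2Ps, so Ps = 170.
Buyers pay Pb = 170 − 72 = 98; x' = -134 + 3.2·170 = 410.
Buyers' price falls by P* − Pb = 130 − 98 = 32; sellers' price rises by Ps − P* = 170 − 130 = 40.
So producers capture 40/72 = 5/9 of each unit of subsidy.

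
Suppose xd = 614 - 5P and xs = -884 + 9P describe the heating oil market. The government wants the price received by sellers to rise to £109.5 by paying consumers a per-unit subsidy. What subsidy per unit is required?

Required subsidy s = £7 per unit

At a seller price of 109.5, quantity supplied is -884 + 9·109.5 = 101.5.
Buyers absorb 101.5 only when they pay Pb with 614 − 5·Pb = 101.5, i.e. Pb = 102.5.
s = Ps − Pb = 109.5 − 102.5 = 7.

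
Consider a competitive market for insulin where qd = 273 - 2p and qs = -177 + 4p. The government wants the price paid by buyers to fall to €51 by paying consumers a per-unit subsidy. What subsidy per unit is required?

At a buyer price of 51, quantity demanded is 273 − 2·51 = 171.
Sellers supply 171 only when they receive ps with -177 + 4·ps = 171, i.e. ps = 87.
s = ps − pb = 87 − 51 = 36.

Required subsidy s = €36 per unit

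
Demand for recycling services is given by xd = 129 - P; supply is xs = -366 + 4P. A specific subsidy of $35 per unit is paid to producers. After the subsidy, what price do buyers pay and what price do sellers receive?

Pre-subsidy: 129 - P = -366 + 4P gives P* = 99, x* = 30.
With the subsidy, sellers receive Ps = Pb + 35 for each unit, where Pb is the price buyers pay.
Supply in terms of Pb becomes xs = -366 + 4(Pb + 35) = -226 + 4Pb. Setting this equal to demand: 129 - Pb = -226 + 4Pb, so Pb = 71.
Sellers receive Ps = 71 + 35 = 106; x' = 129 − 1·71 = 58.

Buyers pay $71; sellers receive $106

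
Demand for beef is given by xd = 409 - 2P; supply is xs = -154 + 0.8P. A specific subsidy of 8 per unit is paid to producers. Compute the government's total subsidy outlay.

Government cost = 640/7

Pre-subsidy: 409 - 2P = -154 + 0.8P gives P* = 2815/14, x* = 48/7.
With the subsidy, sellers receive Ps = Pb + 8 for each unit, where Pb is the price buyers pay.
Supply in terms of Pb becomes xs = -154 + 0.8(Pb + 8) = -147.6 + 0.8Pb. Setting this equal to demand: 409 - 2Pb = -147.6 + 0.8Pb, so Pb = 2783/14.
Sellers receive Ps = 2783/14 + 8 = 2895/14; x' = 409 − 2·(2783/14) = 80/7.
Government outlay = subsidy × quantity = 8 × 80/7 = 640/7.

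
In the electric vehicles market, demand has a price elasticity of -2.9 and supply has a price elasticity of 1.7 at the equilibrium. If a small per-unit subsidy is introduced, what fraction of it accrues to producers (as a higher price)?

For a small subsidy around the equilibrium, the benefit split depends on the relative slopes, which at a point are proportional to the elasticities.
Buyer share = εs/(εs + |εd|) = 1.7/(1.7 + 2.9) = 17/46; seller share = |εd|/(εs + |εd|) = 29/46.
So producers capture 29/46 of the subsidy.

Producer share = 29/46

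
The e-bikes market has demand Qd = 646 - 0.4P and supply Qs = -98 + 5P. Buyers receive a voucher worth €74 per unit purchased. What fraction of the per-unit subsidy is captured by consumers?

Pre-subsidy: 646 - 0.4P = -98 + 5P gives P* = 1240/9, Q* = 5318/9.
With the rebate, buyers effectively pay Pb = Ps − 74, where Ps is the price sellers receive.
Demand in terms of Ps becomes Qd = 646 − 0.4(Ps − 74) = 675.6 - 0.4Ps. Setting this equal to supply: 675.6 - 0.4Ps = -98 + 5Ps, so Ps = 3868/27.
Buyers pay Pb = 3868/27 − 74 = 1870/27; Q' = -98 + 5·(3868/27) = 16694/27.
Buyers' price falls by P* − Pb = 1240/9 − 1870/27 = 1850/27; sellers' price rises by Ps − P* = 3868/27 − 1240/9 = 148/27.
So consumers capture (1850/27)/74 = 25/27 of each unit of subsidy.

Consumer share = 25/27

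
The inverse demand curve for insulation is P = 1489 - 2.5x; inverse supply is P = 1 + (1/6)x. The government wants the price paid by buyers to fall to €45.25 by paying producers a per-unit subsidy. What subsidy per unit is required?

At a buyer price of 45.25, quantity demanded is 595.6 − 0.4·45.25 = 577.5.
Sellers supply 577.5 only when they receive Ps = 1 + (1/6)·577.5 = 97.25.
s = Ps − Pb = 97.25 − 45.25 = 52.

Required subsidy s = €52 per unit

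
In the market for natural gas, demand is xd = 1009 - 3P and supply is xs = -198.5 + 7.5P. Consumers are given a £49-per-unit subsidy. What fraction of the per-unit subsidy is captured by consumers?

Consumer share = 5/7

Pre-subsidy: 1009 - 3P = -198.5 + 7.5P gives P* = 115, x* = 664.
With the rebate, buyers effectively pay Pb = Ps − 49, where Ps is the price sellers receive.
Demand in terms of Ps becomes xd = 1009 − 3(Ps − 49) = 1156 - 3Ps. Setting this equal to supply: 1156 - 3Ps = -198.5 + 7.5Ps, so Ps = 129.
Buyers pay Pb = 129 − 49 = 80; x' = -198.5 + 7.5·129 = 769.
Buyers' price falls by P* − Pb = 115 − 80 = 35; sellers' price rises by Ps − P* = 129 − 115 = 14.
So consumers capture 35/49 = 5/7 of each unit of subsidy.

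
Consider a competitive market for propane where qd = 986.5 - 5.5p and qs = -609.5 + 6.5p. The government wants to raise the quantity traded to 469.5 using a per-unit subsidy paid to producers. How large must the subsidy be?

Required subsidy s = 72 per unit

At q = 469.5, invert demand for the buyer price: pb = (986.5 − 469.5)/5.5 = 94; invert supply for the seller price: ps = (469.5 − (-609.5))/6.5 = 166.
The subsidy must fill the gap: s = ps − pb = 166 − 94 = 72.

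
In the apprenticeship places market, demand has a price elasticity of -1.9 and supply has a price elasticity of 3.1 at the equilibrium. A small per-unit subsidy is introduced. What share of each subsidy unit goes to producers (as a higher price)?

For a small subsidy around the equilibrium, the benefit split depends on the relative slopes, which at a point are proportional to the elasticities.
Buyer share = εs/(εs + |εd|) = 3.1/(3.1 + 1.9) = 0.62; seller share = |εd|/(εs + |εd|) = 0.38.
So producers capture 0.38 of the subsidy.

Producer share = 0.38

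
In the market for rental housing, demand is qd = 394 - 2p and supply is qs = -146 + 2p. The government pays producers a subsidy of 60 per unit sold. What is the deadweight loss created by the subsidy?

Deadweight loss = 1800

Pre-subsidy: 394 - 2p = -146 + 2p gives p* = 135, q* = 124.
With the subsidy, sellers receive ps = pb + 60 for each unit, where pb is the price buyers pay.
Supply in terms of pb becomes qs = -146 + 2(pb + 60) = -26 + 2pb. Setting this equal to demand: 394 - 2pb = -26 + 2pb, so pb = 105.
Sellers receive ps = 105 + 60 = 165; q' = 394 − 2·105 = 184.
The subsidy expands output by 184 − 124 = 60 past the efficient level; on those units the gap between marginal cost and willingness to pay runs from 0 up to 60.
DWL = ½ × 60 × 60 = 1800.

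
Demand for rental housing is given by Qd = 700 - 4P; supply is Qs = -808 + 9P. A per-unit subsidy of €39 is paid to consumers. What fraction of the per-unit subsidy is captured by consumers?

Consumer share = 9/13

Pre-subsidy: 700 - 4P = -808 + 9P gives P* = 116, Q* = 236.
With the rebate, buyers effectively pay Pb = Ps − 39, where Ps is the price sellers receive.
Demand in terms of Ps becomes Qd = 700 − 4(Ps − 39) = 856 - 4Ps. Setting this equal to supply: 856 - 4Ps = -808 + 9Ps, so Ps = 128.
Buyers pay Pb = 128 − 39 = 89; Q' = -808 + 9·128 = 344.
Buyers' price falls by P* − Pb = 116 − 89 = 27; sellers' price rises by Ps − P* = 128 − 116 = 12.
So consumers capture 27/39 = 9/13 of each unit of subsidy.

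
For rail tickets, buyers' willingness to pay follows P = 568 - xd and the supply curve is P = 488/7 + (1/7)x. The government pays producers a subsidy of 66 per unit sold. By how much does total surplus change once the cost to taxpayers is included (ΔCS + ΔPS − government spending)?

Pre-subsidy: 568 - x = 488/7 + (1/7)x gives x* = 436 and P* = 132.
With the subsidy, sellers receive Ps = Pb + 66 for each unit, where Pb is the price buyers pay.
On the curves, Pb = 568 - x and Ps = 488/7 + (1/7)x; the wedge Ps − Pb = 66 gives 488/7 + (1/7)x − (568 - x) = 66, so x' = 493.75.
Then Pb = 568 − 1·493.75 = 74.25 and Ps = 488/7 + (1/7)·493.75 = 140.25.
ΔCS = ½(436 + 493.75)(132 − 74.25) = 26846.53125; ΔPS = ½(436 + 493.75)(140.25 − 132) = 3835.21875.
Government spending = 66 × 493.75 = 32587.5.
Net change = 26846.53125 + 3835.21875 − 32587.5 = -1905.75. The loss equals the DWL triangle ½·66·57.75.

Net change in total surplus = -1905.75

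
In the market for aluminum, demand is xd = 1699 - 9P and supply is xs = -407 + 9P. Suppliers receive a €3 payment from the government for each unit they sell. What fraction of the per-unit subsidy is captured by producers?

Producer share = 0.5

Pre-subsidy: 1699 - 9P = -407 + 9P gives P* = 117, x* = 646.
With the subsidy, sellers receive Ps = Pb + 3 for each unit, where Pb is the price buyers pay.
Supply in terms of Pb becomes xs = -407 + 9(Pb + 3) = -380 + 9Pb. Setting this equal to demand: 1699 - 9Pb = -380 + 9Pb, so Pb = 115.5.
Sellers receive Ps = 115.5 + 3 = 118.5; x' = 1699 − 9·115.5 = 659.5.
Buyers' price falls by P* − Pb = 117 − 115.5 = 1.5; sellers' price rises by Ps − P* = 118.5 − 117 = 1.5.
So producers capture 1.5/3 = 0.5 of each unit of subsidy.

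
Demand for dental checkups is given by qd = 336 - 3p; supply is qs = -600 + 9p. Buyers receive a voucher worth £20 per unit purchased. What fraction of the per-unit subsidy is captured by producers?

Producer share = 0.25

Pre-subsidy: 336 - 3p = -600 + 9p gives p* = 78, q* = 102.
With the rebate, buyers effectively pay pb = ps − 20, where ps is the price sellers receive.
Demand in terms of ps becomes qd = 336 − 3(ps − 20) = 396 - 3ps. Setting this equal to supply: 396 - 3ps = -600 + 9ps, so ps = 83.
Buyers pay pb = 83 − 20 = 63; q' = -600 + 9·83 = 147.
Buyers' price falls by p* − pb = 78 − 63 = 15; sellers' price rises by ps − p* = 83 − 78 = 5.
So producers capture 5/20 = 0.25 of each unit of subsidy.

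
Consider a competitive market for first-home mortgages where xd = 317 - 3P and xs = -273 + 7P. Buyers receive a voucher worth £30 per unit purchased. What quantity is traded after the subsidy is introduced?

x' = 203

Pre-subsidy: 317 - 3P = -273 + 7P gives P* = 59, x* = 140.
With the rebate, buyers effectively pay Pb = Ps − 30, where Ps is the price sellers receive.
Demand in terms of Ps becomes xd = 317 − 3(Ps − 30) = 407 - 3Ps. Setting this equal to supply: 407 - 3Ps = -273 + 7Ps, so Ps = 68.
Buyers pay Pb = 68 − 30 = 38; x' = -273 + 7·68 = 203.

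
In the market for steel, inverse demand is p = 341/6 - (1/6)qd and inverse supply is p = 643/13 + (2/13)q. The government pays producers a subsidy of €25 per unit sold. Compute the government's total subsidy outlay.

Pre-subsidy: 341/6 - (1/6)q = 643/13 + (2/13)q gives q* = 23 and p* = 53.
With the subsidy, sellers receive ps = pb + 25 for each unit, where pb is the price buyers pay.
On the curves, pb = 341/6 - (1/6)q and ps = 643/13 + (2/13)q; the wedge ps − pb = 25 gives 643/13 + (2/13)q − (341/6 - (1/6)q) = 25, so q' = 101.
Then pb = 341/6 − (1/6)·101 = 40 and ps = 643/13 + (2/13)·101 = 65.
Government outlay = subsidy × quantity = 25 × 101 = 2525.

Government cost = €2525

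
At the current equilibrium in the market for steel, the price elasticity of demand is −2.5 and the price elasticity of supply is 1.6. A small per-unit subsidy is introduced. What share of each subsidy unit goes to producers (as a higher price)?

Producer share = 25/41

For a small subsidy around the equilibrium, the benefit split depends on the relative slopes, which at a point are proportional to the elasticities.
Buyer share = εs/(εs + |εd|) = 1.6/(1.6 + 2.5) = 16/41; seller share = |εd|/(εs + |εd|) = 25/41.
So producers capture 25/41 of the subsidy.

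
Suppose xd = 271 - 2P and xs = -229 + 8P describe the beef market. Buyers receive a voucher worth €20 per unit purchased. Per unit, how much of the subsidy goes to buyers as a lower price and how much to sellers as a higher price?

Pre-subsidy: 271 - 2P = -229 + 8P gives P* = 50, x* = 171.
With the rebate, buyers effectively pay Pb = Ps − 20, where Ps is the price sellers receive.
Demand in terms of Ps becomes xd = 271 − 2(Ps − 20) = 311 - 2Ps. Setting this equal to supply: 311 - 2Ps = -229 + 8Ps, so Ps = 54.
Buyers pay Pb = 54 − 20 = 34; x' = -229 + 8·54 = 203.
Buyers' price falls by P* − Pb = 50 − 34 = 16; sellers' price rises by Ps − P* = 54 − 50 = 4.

Buyers gain €16 per unit; sellers gain €4 per unit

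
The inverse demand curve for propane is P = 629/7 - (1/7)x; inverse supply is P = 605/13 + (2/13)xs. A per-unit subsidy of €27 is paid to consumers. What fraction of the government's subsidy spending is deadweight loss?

DWL / government spending = 91/474

Pre-subsidy: 629/7 - (1/7)x = 605/13 + (2/13)x gives x* = 146 and P* = 69.
With the rebate, buyers effectively pay Pb = Ps − 27, where Ps is the price sellers receive.
On the curves, Pb = 629/7 - (1/7)x and Ps = 605/13 + (2/13)x; the wedge Ps − Pb = 27 gives 605/13 + (2/13)x − (629/7 - (1/7)x) = 27, so x' = 237.
Then Pb = 629/7 − (1/7)·237 = 56 and Ps = 605/13 + (2/13)·237 = 83.
ΔCS = ½(146 + 237)(69 − 56) = 2489.5; ΔPS = ½(146 + 237)(83 − 69) = 2681.
Government spending = 27 × 237 = 6399.
DWL = ½ × 27 × (237 − 146) = 1228.5; fraction = 1228.5 / 6399 = 91/474.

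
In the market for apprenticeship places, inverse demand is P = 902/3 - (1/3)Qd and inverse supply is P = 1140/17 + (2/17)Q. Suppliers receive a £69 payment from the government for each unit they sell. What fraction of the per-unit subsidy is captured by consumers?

Pre-subsidy: 902/3 - (1/3)Q = 1140/17 + (2/17)Q gives Q* = 518 and P* = 128.
With the subsidy, sellers receive Ps = Pb + 69 for each unit, where Pb is the price buyers pay.
On the curves, Pb = 902/3 - (1/3)Q and Ps = 1140/17 + (2/17)Q; the wedge Ps − Pb = 69 gives 1140/17 + (2/17)Q − (902/3 - (1/3)Q) = 69, so Q' = 671.
Then Pb = 902/3 − (1/3)·671 = 77 and Ps = 1140/17 + (2/17)·671 = 146.
Buyers' price falls by P* − Pb = 128 − 77 = 51; sellers' price rises by Ps − P* = 146 − 128 = 18.
So consumers capture 51/69 = 17/23 of each unit of subsidy.

Consumer share = 17/23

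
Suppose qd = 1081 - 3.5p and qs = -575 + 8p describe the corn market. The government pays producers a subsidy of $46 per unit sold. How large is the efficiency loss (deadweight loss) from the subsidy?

Pre-subsidy: 1081 - 3.5p = -575 + 8p gives p* = 144, q* = 577.
With the subsidy, sellers receive ps = pb + 46 for each unit, where pb is the price buyers pay.
Supply in terms of pb becomes qs = -575 + 8(pb + 46) = -207 + 8pb. Setting this equal to demand: 1081 - 3.5pb = -207 + 8pb, so pb = 112.
Sellers receive ps = 112 + 46 = 158; q' = 1081 − 3.5·112 = 689.
The subsidy expands output by 689 − 577 = 112 past the efficient level; on those units the gap between marginal cost and willingness to pay runs from 0 up to 46.
DWL = ½ × 46 × 112 = 2576.

Deadweight loss = $2576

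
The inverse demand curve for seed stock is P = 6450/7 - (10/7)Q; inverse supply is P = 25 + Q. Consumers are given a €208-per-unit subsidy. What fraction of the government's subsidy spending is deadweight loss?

DWL / government spending = 728/7731

Pre-subsidy: 6450/7 - (10/7)Q = 25 + Q gives Q* = 6275/17 and P* = 6700/17.
With the rebate, buyers effectively pay Pb = Ps − 208, where Ps is the price sellers receive.
On the curves, Pb = 6450/7 - (10/7)Q and Ps = 25 + Q; the wedge Ps − Pb = 208 gives 25 + Q − (6450/7 - (10/7)Q) = 208, so Q' = 7731/17.
Then Pb = 6450/7 − (10/7)·(7731/17) = 4620/17 and Ps = 25 + 1·(7731/17) = 8156/17.
ΔCS = ½(6275/17 + 7731/17)(6700/17 − 4620/17) = 14566240/289; ΔPS = ½(6275/17 + 7731/17)(8156/17 − 6700/17) = 10196368/289.
Government spending = 208 × 7731/17 = 1608048/17.
DWL = ½ × 208 × (7731/17 − 6275/17) = 151424/17; fraction = (151424/17) / (1608048/17) = 728/7731.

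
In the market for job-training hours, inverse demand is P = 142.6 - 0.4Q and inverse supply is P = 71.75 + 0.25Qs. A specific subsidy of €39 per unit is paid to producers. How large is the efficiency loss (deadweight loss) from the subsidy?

Deadweight loss = €1170

Pre-subsidy: 142.6 - 0.4Q = 71.75 + 0.25Q gives Q* = 109 and P* = 99.
With the subsidy, sellers receive Ps = Pb + 39 for each unit, where Pb is the price buyers pay.
On the curves, Pb = 142.6 - 0.4Q and Ps = 71.75 + 0.25Q; the wedge Ps − Pb = 39 gives 71.75 + 0.25Q − (142.6 - 0.4Q) = 39, so Q' = 169.
Then Pb = 142.6 − 0.4·169 = 75 and Ps = 71.75 + 0.25·169 = 114.
The subsidy expands output by 169 − 109 = 60 past the efficient level; on those units the gap between marginal cost and willingness to pay runs from 0 up to 39.
DWL = ½ × 39 × 60 = 1170.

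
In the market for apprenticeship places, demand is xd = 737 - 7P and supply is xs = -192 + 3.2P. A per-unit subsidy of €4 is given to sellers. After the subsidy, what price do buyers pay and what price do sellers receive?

Buyers pay 1527/17; sellers receive 1595/17

Pre-subsidy: 737 - 7P = -192 + 3.2P gives P* = 4645/51, x* = 5072/51.
With the subsidy, sellers receive Ps = Pb + 4 for each unit, where Pb is the price buyers pay.
Supply in terms of Pb becomes xs = -192 + 3.2(Pb + 4) = -179.2 + 3.2Pb. Setting this equal to demand: 737 - 7Pb = -179.2 + 3.2Pb, so Pb = 1527/17.
Sellers receive Ps = 1527/17 + 4 = 1595/17; x' = 737 − 7·(1527/17) = 1840/17.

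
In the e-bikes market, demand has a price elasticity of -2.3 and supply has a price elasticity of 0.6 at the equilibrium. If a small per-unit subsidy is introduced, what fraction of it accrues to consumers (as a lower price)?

For a small subsidy around the equilibrium, the benefit split depends on the relative slopes, which at a point are proportional to the elasticities.
Buyer share = εs/(εs + |εd|) = 0.6/(0.6 + 2.3) = 6/29; seller share = |εd|/(εs + |εd|) = 23/29.

Consumer share = 6/29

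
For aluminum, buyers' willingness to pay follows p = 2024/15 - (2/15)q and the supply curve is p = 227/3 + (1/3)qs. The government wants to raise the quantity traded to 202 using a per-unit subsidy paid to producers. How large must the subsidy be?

Required subsidy s = 35 per unit

At q = 202, from the demand curve buyers pay pb = 2024/15 − (2/15)·202 = 108; from the supply curve sellers need ps = 227/3 + (1/3)·202 = 143.
The subsidy must fill the gap: s = ps − pb = 143 − 108 = 35.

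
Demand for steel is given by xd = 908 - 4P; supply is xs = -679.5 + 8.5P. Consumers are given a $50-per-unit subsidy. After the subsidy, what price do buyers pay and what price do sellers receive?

Pre-subsidy: 908 - 4P = -679.5 + 8.5P gives P* = 127, x* = 400.
With the rebate, buyers effectively pay Pb = Ps − 50, where Ps is the price sellers receive.
Demand in terms of Ps becomes xd = 908 − 4(Ps − 50) = 1108 - 4Ps. Setting this equal to supply: 1108 - 4Ps = -679.5 + 8.5Ps, so Ps = 143.
Buyers pay Pb = 143 − 50 = 93; x' = -679.5 + 8.5·143 = 536.

Buyers pay $93; sellers receive $143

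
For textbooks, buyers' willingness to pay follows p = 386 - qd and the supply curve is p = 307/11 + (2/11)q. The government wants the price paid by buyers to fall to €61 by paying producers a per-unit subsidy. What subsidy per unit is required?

At a buyer price of 61, quantity demanded is 386 − 1·61 = 325.
Sellers supply 325 only when they receive ps = 307/11 + (2/11)·325 = 87.
s = ps − pb = 87 − 61 = 26.

Required subsidy s = €26 per unit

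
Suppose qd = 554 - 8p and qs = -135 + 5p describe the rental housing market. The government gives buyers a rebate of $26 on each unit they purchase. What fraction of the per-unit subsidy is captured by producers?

Producer share = 8/13

Pre-subsidy: 554 - 8p = -135 + 5p gives p* = 53, q* = 130.
With the rebate, buyers effectively pay pb = ps − 26, where ps is the price sellers receive.
Demand in terms of ps becomes qd = 554 − 8(ps − 26) = 762 - 8ps. Setting this equal to supply: 762 - 8ps = -135 + 5ps, so ps = 69.
Buyers pay pb = 69 − 26 = 43; q' = -135 + 5·69 = 210.
Buyers' price falls by p* − pb = 53 − 43 = 10; sellers' price rises by ps − p* = 69 − 53 = 16.
So producers capture 16/26 = 8/13 of each unit of subsidy.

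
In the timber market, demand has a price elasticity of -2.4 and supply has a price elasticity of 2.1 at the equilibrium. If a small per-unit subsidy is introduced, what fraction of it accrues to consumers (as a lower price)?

Consumer share = 7/15

For a small subsidy around the equilibrium, the benefit split depends on the relative slopes, which at a point are proportional to the elasticities.
Buyer share = εs/(εs + |εd|) = 2.1/(2.1 + 2.4) = 7/15; seller share = |εd|/(εs + |εd|) = 8/15.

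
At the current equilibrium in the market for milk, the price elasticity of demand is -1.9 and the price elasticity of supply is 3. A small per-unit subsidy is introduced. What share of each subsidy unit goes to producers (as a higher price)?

Producer share = 19/49

For a small subsidy around the equilibrium, the benefit split depends on the relative slopes, which at a point are proportional to the elasticities.
Buyer share = εs/(εs + |εd|) = 3/(3 + 1.9) = 30/49; seller share = |εd|/(εs + |εd|) = 19/49.
So producers capture 19/49 of the subsidy.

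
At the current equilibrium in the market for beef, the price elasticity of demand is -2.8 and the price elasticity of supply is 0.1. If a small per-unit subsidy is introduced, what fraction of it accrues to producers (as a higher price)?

For a small subsidy around the equilibrium, the benefit split depends on the relative slopes, which at a point are proportional to the elasticities.
Buyer share = εs/(εs + |εd|) = 0.1/(0.1 + 2.8) = 1/29; seller share = |εd|/(εs + |εd|) = 28/29.
So producers capture 28/29 of the subsidy.

Producer share = 28/29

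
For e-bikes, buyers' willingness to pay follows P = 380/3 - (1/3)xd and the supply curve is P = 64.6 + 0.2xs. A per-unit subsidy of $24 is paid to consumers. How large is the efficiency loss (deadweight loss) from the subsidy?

Pre-subsidy: 380/3 - (1/3)x = 64.6 + 0.2x gives x* = 116.375 and P* = 87.875.
With the rebate, buyers effectively pay Pb = Ps − 24, where Ps is the price sellers receive.
On the curves, Pb = 380/3 - (1/3)x and Ps = 64.6 + 0.2x; the wedge Ps − Pb = 24 gives 64.6 + 0.2x − (380/3 - (1/3)x) = 24, so x' = 161.375.
Then Pb = 380/3 − (1/3)·161.375 = 72.875 and Ps = 64.6 + 0.2·161.375 = 96.875.
The subsidy expands output by 161.375 − 116.375 = 45 past the efficient level; on those units the gap between marginal cost and willingness to pay runs from 0 up to 24.
DWL = ½ × 24 × 45 = 540.

Deadweight loss = $540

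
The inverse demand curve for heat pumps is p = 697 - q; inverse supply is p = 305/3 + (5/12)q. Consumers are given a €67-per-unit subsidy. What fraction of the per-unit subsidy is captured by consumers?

Pre-subsidy: 697 - q = 305/3 + (5/12)q gives q* = 7144/17 and p* = 4705/17.
With the rebate, buyers effectively pay pb = ps − 67, where ps is the price sellers receive.
On the curves, pb = 697 - q and ps = 305/3 + (5/12)q; the wedge ps − pb = 67 gives 305/3 + (5/12)q − (697 - q) = 67, so q' = 7948/17.
Then pb = 697 − 1·(7948/17) = 3901/17 and ps = 305/3 + (5/12)·(7948/17) = 5040/17.
Buyers' price falls by p* − pb = 4705/17 − 3901/17 = 804/17; sellers' price rises by ps − p* = 5040/17 − 4705/17 = 335/17.
So consumers capture (804/17)/67 = 12/17 of each unit of subsidy.

Consumer share = 12/17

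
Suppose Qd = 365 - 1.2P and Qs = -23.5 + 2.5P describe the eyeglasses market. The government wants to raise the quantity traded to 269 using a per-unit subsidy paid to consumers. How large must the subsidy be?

At Q = 269, invert demand for the buyer price: Pb = (365 − 269)/1.2 = 80; invert supply for the seller price: Ps = (269 − (-23.5))/2.5 = 117.
The subsidy must fill the gap: s = Ps − Pb = 117 − 80 = 37.

Required subsidy s = 37 per unit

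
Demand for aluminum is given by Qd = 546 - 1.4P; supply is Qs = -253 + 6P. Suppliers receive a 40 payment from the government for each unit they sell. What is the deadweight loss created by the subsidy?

Deadweight loss = 33600/37

Pre-subsidy: 546 - 1.4P = -253 + 6P gives P* = 3995/37, Q* = 14609/37.
With the subsidy, sellers receive Ps = Pb + 40 for each unit, where Pb is the price buyers pay.
Supply in terms of Pb becomes Qs = -253 + 6(Pb + 40) = -13 + 6Pb. Setting this equal to demand: 546 - 1.4Pb = -13 + 6Pb, so Pb = 2795/37.
Sellers receive Ps = 2795/37 + 40 = 4275/37; Q' = 546 − 1.4·(2795/37) = 16289/37.
The subsidy expands output by 16289/37 − 14609/37 = 1680/37 past the efficient level; on those units the gap between marginal cost and willingness to pay runs from 0 up to 40.
DWL = ½ × 40 × 1680/37 = 33600/37.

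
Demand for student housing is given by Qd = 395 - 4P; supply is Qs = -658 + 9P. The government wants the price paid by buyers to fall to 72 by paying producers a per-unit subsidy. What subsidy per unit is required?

At a buyer price of 72, quantity demanded is 395 − 4·72 = 107.
Sellers supply 107 only when they receive Ps with -658 + 9·Ps = 107, i.e. Ps = 85.
s = Ps − Pb = 85 − 72 = 13.

Required subsidy s = 13 per unit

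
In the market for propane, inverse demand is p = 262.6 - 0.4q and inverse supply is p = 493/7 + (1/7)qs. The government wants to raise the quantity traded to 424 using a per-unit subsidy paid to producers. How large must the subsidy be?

At q = 424, from the demand curve buyers pay pb = 262.6 − 0.4·424 = 93; from the supply curve sellers need ps = 493/7 + (1/7)·424 = 131.
The subsidy must fill the gap: s = ps − pb = 131 − 93 = 38.

Required subsidy s = 38 per unit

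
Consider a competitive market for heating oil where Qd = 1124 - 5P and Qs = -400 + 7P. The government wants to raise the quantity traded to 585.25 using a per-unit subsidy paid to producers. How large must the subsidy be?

At Q = 585.25, invert demand for the buyer price: Pb = (1124 − 585.25)/5 = 107.75; invert supply for the seller price: Ps = (585.25 − (-400))/7 = 140.75.
The subsidy must fill the gap: s = Ps − Pb = 140.75 − 107.75 = 33.

Required subsidy s = 33 per unit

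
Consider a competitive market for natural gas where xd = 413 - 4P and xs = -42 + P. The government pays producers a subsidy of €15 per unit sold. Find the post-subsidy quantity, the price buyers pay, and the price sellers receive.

x' = 61; buyers pay €88; sellers receive €103

Pre-subsidy: 413 - 4P = -42 + P gives P* = 91, x* = 49.
With the subsidy, sellers receive Ps = Pb + 15 for each unit, where Pb is the price buyers pay.
Supply in terms of Pb becomes xs = -42 + 1(Pb + 15) = -27 + Pb. Setting this equal to demand: 413 - 4Pb = -27 + Pb, so Pb = 88.
Sellers receive Ps = 88 + 15 = 103; x' = 413 − 4·88 = 61.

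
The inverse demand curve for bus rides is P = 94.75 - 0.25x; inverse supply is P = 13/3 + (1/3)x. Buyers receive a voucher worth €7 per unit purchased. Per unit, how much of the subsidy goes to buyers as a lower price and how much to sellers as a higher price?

Buyers gain €3 per unit; sellers gain €4 per unit

Pre-subsidy: 94.75 - 0.25x = 13/3 + (1/3)x gives x* = 155 and P* = 56.
With the rebate, buyers effectively pay Pb = Ps − 7, where Ps is the price sellers receive.
On the curves, Pb = 94.75 - 0.25x and Ps = 13/3 + (1/3)x; the wedge Ps − Pb = 7 gives 13/3 + (1/3)x − (94.75 - 0.25x) = 7, so x' = 167.
Then Pb = 94.75 − 0.25·167 = 53 and Ps = 13/3 + (1/3)·167 = 60.
Buyers' price falls by P* − Pb = 56 − 53 = 3; sellers' price rises by Ps − P* = 60 − 56 = 4.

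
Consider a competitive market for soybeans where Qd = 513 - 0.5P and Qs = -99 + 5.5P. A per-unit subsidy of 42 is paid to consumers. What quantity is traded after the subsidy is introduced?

Q' = 481.25

Pre-subsidy: 513 - 0.5P = -99 + 5.5P gives P* = 102, Q* = 462.
With the rebate, buyers effectively pay Pb = Ps − 42, where Ps is the price sellers receive.
Demand in terms of Ps becomes Qd = 513 − 0.5(Ps − 42) = 534 - 0.5Ps. Setting this equal to supply: 534 - 0.5Ps = -99 + 5.5Ps, so Ps = 105.5.
Buyers pay Pb = 105.5 − 42 = 63.5; Q' = -99 + 5.5·105.5 = 481.25.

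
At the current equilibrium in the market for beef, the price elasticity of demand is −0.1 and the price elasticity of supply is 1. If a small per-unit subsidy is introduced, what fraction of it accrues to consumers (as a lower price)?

Consumer share = 10/11

For a small subsidy around the equilibrium, the benefit split depends on the relative slopes, which at a point are proportional to the elasticities.
Buyer share = εs/(εs + |εd|) = 1/(1 + 0.1) = 10/11; seller share = |εd|/(εs + |εd|) = 1/11.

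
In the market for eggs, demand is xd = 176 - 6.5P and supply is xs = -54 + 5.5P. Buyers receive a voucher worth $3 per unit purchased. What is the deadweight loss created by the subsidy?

Pre-subsidy: 176 - 6.5P = -54 + 5.5P gives P* = 115/6, x* = 617/12.
With the rebate, buyers effectively pay Pb = Ps − 3, where Ps is the price sellers receive.
Demand in terms of Ps becomes xd = 176 − 6.5(Ps − 3) = 195.5 - 6.5Ps. Setting this equal to supply: 195.5 - 6.5Ps = -54 + 5.5Ps, so Ps = 499/24.
Buyers pay Pb = 499/24 − 3 = 427/24; x' = -54 + 5.5·(499/24) = 2897/48.
The subsidy expands output by 2897/48 − 617/12 = 8.9375 past the efficient level; on those units the gap between marginal cost and willingness to pay runs from 0 up to 3.
DWL = ½ × 3 × 8.9375 = 13.40625.

Deadweight loss = $13.40625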